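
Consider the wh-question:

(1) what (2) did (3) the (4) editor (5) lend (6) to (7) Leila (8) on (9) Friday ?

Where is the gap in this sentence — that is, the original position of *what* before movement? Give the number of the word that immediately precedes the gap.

5

Pre-movement form: The editor did lend what to Leila on Friday.
The filler 'what' is interpreted as the direct object of 'lend'. Fronting leaves a gap immediately after 'lend':
What did the editor lend ___ to Leila on Friday?
'lend' is word 5.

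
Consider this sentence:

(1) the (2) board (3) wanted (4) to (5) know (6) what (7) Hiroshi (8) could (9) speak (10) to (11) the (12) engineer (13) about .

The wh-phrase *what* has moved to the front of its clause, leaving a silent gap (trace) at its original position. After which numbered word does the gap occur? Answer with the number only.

In situ: Hiroshi could speak to the engineer about what.
The filler 'what' is interpreted as the object of the preposition 'about'. It moves to the left edge, and the trace sits right after 'about':
The board wanted to know what Hiroshi could speak to the engineer about ___.
'about' is word 13.

13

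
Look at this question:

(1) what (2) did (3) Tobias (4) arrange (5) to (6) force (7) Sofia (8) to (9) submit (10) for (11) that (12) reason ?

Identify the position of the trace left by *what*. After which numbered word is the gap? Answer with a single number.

Pre-movement form: Tobias did arrange to force Sofia to submit what for that reason.
'what' functions as the direct object of 'submit'. Wh-movement fronts it, leaving a gap right after 'submit':
What did Tobias arrange to force Sofia to submit ___ for that reason?
'submit' is word 9.

9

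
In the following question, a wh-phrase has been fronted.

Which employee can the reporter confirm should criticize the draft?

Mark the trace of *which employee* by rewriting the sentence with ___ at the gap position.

Which employee can the reporter confirm ___ should criticize the draft?

Underlying clause: The reporter can confirm which employee should criticize the draft.
The filler 'which employee' is interpreted as the subject of the clause embedded under 'confirm'. The gap is right after 'confirm'.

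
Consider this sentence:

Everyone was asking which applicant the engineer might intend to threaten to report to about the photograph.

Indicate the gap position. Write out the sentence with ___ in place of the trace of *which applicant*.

Everyone was asking which applicant the engineer might intend to threaten to report to ___ about the photograph.

Before movement: The engineer might intend to threaten to report to which applicant about the photograph.
The filler 'which applicant' is interpreted as the object of the preposition 'to'. The gap is right after 'to'.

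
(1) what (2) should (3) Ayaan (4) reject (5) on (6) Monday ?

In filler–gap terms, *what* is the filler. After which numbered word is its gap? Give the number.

Before movement: Ayaan should reject what on Monday.
The filler 'what' is interpreted as the direct object of 'reject'. Fronting leaves a gap immediately after 'reject':
What should Ayaan reject ___ on Monday?
'reject' is word 4.

4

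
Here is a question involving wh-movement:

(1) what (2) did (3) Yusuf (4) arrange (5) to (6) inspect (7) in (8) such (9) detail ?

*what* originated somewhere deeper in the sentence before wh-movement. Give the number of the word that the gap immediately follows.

6

Underlying clause: Yusuf did arrange to inspect what in such detail.
The filler 'what' is interpreted as the direct object of 'inspect'. It moves to the left edge, and the trace sits right after 'inspect':
What did Yusuf arrange to inspect ___ in such detail?
'inspect' is word 6.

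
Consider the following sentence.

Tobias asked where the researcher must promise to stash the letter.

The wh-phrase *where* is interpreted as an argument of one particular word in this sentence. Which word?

Before movement: The researcher must promise to stash the letter where.
The filler 'where' is interpreted as the locative complement of 'stash'. Fronting leaves a gap immediately after 'letter':
Tobias asked where the researcher must promise to stash the letter ___.

stash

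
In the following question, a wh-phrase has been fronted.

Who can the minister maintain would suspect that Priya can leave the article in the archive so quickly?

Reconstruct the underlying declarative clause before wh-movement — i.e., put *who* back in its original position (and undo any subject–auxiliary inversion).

'who' functions as the subject of the clause embedded under 'maintain'. It moves to the left edge, and the trace sits right after 'maintain':
Who can the minister maintain ___ would suspect that Priya can leave the article in the archive so quickly?

The minister can maintain who would suspect that Priya can leave the article in the archive so quickly.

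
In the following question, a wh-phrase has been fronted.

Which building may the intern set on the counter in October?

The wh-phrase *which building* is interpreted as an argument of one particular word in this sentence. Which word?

set

Underlying clause: The intern may set which building on the counter in October.
The filler 'which building' is interpreted as the direct object of 'set'. It moves to the left edge, and the trace sits right after 'set':
Which building may the intern set ___ on the counter in October?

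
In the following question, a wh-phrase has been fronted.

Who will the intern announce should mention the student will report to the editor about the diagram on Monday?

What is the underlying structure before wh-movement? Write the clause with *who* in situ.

The intern will announce who should mention the student will report to the editor about the diagram on Monday.

The filler 'who' is interpreted as the subject of the clause embedded under 'announce'. It moves to the left edge, and the trace sits right after 'announce':
Who will the intern announce ___ should mention the student will report to the editor about the diagram on Monday?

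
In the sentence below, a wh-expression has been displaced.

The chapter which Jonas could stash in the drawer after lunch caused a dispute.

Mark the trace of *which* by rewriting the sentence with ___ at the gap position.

The filler 'which' is interpreted as the direct object of 'stash'. The gap is right after 'stash'.

The chapter which Jonas could stash ___ in the drawer after lunch caused a dispute.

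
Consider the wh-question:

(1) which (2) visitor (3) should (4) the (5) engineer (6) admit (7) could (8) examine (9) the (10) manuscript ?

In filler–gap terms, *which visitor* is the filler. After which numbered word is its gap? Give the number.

6

In situ: The engineer should admit which visitor could examine the manuscript.
'which visitor' functions as the subject of the clause embedded under 'admit'. It moves to the left edge, and the trace sits right after 'admit':
Which visitor should the engineer admit ___ could examine the manuscript?
'admit' is word 6.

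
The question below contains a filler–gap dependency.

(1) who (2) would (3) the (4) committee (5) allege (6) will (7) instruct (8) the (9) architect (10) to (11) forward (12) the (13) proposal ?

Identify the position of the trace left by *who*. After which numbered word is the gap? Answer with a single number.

5

In situ: The committee would allege who will instruct the architect to forward the proposal.
'who' is the subject of the clause embedded under 'allege'. Fronting leaves a gap immediately after 'allege':
Who would the committee allege ___ will instruct the architect to forward the proposal?
'allege' is word 5.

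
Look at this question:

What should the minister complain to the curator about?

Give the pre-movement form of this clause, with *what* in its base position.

The minister should complain to the curator about what.

The filler 'what' is interpreted as the object of the preposition 'about'. Fronting leaves a gap immediately after 'about':
What should the minister complain to the curator about ___?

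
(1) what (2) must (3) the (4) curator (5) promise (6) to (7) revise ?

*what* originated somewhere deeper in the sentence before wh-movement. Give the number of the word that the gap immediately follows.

In situ: The curator must promise to revise what.
'what' is the direct object of 'revise'. It moves to the left edge, and the trace sits right after 'revise':
What must the curator promise to revise ___?
'revise' is word 7.

7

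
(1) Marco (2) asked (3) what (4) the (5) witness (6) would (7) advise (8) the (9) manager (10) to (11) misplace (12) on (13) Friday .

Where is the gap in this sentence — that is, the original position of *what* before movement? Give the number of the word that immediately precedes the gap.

Pre-movement form: The witness would advise the manager to misplace what on Friday.
'what' functions as the direct object of 'misplace'. Fronting leaves a gap immediately after 'misplace':
Marco asked what the witness would advise the manager to misplace ___ on Friday.
'misplace' is word 11.

11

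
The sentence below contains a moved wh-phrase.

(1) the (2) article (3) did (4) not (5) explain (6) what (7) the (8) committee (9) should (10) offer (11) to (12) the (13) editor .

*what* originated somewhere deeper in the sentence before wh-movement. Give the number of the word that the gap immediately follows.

Before movement: The committee should offer what to the editor.
'what' is the direct object of 'offer'. Wh-movement fronts it, leaving a gap right after 'offer':
The article did not explain what the committee should offer ___ to the editor.
'offer' is word 10.

10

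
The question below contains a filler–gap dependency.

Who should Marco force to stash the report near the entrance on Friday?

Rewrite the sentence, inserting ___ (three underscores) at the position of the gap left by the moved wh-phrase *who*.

Who should Marco force ___ to stash the report near the entrance on Friday?

Underlying clause: Marco should force who to stash the report near the entrance on Friday.
The filler 'who' is interpreted as the direct object of 'force'. The gap is right after 'force'.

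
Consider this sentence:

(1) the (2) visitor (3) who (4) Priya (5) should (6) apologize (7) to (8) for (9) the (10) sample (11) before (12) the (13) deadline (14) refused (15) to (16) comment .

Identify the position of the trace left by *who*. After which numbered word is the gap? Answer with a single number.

'who' functions as the object of the preposition 'to'. It moves to the left edge, and the trace sits right after 'to':
The visitor who Priya should apologize to ___ for the sample before the deadline refused to comment.
'to' is word 7.

7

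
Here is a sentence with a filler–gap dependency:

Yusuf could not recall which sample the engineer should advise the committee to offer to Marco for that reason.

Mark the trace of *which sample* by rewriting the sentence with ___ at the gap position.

Underlying clause: The engineer should advise the committee to offer which sample to Marco for that reason.
'which sample' functions as the direct object of 'offer'. The gap is right after 'offer'.

Yusuf could not recall which sample the engineer should advise the committee to offer ___ to Marco for that reason.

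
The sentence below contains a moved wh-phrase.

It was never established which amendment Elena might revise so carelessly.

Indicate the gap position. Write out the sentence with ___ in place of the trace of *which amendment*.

Underlying clause: Elena might revise which amendment so carelessly.
'which amendment' functions as the direct object of 'revise'. The gap is right after 'revise'.

It was never established which amendment Elena might revise ___ so carelessly.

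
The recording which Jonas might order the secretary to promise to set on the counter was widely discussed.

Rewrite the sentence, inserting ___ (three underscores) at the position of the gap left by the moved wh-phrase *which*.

'which' is the direct object of 'set'. The gap is right after 'set'.

The recording which Jonas might order the secretary to promise to set ___ on the counter was widely discussed.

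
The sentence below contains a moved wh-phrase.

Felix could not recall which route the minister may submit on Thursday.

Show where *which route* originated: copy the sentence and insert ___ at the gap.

Felix could not recall which route the minister may submit ___ on Thursday.

In situ: The minister may submit which route on Thursday.
'which route' functions as the direct object of 'submit'. The gap is right after 'submit'.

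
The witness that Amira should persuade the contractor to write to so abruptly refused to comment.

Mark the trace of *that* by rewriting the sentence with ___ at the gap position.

The witness that Amira should persuade the contractor to write to ___ so abruptly refused to comment.

The filler 'that' is interpreted as the object of the preposition 'to'. The gap is right after 'to'.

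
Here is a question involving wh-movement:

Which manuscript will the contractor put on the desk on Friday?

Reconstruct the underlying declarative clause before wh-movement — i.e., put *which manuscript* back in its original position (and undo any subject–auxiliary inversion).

'which manuscript' functions as the direct object of 'put'. Wh-movement fronts it, leaving a gap right after 'put':
Which manuscript will the contractor put ___ on the desk on Friday?

The contractor will put which manuscript on the desk on Friday.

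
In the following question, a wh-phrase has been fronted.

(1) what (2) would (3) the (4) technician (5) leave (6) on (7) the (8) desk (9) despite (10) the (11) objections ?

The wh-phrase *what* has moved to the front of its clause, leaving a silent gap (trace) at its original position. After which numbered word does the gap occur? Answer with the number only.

In situ: The technician would leave what on the desk despite the objections.
'what' is the direct object of 'leave'. Wh-movement fronts it, leaving a gap right after 'leave':
What would the technician leave ___ on the desk despite the objections?
'leave' is word 5.

5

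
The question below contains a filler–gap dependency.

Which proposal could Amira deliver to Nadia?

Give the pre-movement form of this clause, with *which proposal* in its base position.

Amira could deliver which proposal to Nadia.

The filler 'which proposal' is interpreted as the direct object of 'deliver'. Fronting leaves a gap immediately after 'deliver':
Which proposal could Amira deliver ___ to Nadia?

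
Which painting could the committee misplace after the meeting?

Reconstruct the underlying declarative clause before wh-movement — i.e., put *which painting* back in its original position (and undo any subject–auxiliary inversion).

The committee could misplace which painting after the meeting.

The filler 'which painting' is interpreted as the direct object of 'misplace'. Wh-movement fronts it, leaving a gap right after 'misplace':
Which painting could the committee misplace ___ after the meeting?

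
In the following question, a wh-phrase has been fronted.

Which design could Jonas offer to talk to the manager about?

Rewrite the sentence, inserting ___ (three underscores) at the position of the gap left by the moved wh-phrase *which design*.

Which design could Jonas offer to talk to the manager about ___?

Pre-movement form: Jonas could offer to talk to the manager about which design.
The filler 'which design' is interpreted as the object of the preposition 'about'. The gap is right after 'about'.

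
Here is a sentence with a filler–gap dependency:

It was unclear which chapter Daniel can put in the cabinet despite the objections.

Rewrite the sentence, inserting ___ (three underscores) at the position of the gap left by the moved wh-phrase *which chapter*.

It was unclear which chapter Daniel can put ___ in the cabinet despite the objections.

Before movement: Daniel can put which chapter in the cabinet despite the objections.
'which chapter' is the direct object of 'put'. The gap is right after 'put'.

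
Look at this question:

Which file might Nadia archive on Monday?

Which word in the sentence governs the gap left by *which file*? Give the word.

Pre-movement form: Nadia might archive which file on Monday.
The filler 'which file' is interpreted as the direct object of 'archive'. It moves to the left edge, and the trace sits right after 'archive':
Which file might Nadia archive ___ on Monday?

archive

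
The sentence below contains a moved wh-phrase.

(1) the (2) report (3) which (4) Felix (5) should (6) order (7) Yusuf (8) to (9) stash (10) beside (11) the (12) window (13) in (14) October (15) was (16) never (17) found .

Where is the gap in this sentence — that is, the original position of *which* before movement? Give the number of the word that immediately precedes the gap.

9

'which' is the direct object of 'stash'. Wh-movement fronts it, leaving a gap right after 'stash':
The report which Felix should order Yusuf to stash ___ beside the window in October was never found.
'stash' is word 9.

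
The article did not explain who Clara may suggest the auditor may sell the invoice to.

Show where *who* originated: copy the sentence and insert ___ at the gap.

Before movement: Clara may suggest the auditor may sell the invoice to who.
'who' functions as the object of the preposition 'to' (recipient of 'sell'). The gap is right after 'to'.

The article did not explain who Clara may suggest the auditor may sell the invoice to ___.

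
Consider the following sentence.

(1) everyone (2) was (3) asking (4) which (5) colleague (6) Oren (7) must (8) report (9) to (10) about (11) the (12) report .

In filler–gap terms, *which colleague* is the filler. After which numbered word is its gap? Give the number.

9

In situ: Oren must report to which colleague about the report.
The filler 'which colleague' is interpreted as the object of the preposition 'to'. Fronting leaves a gap immediately after 'to':
Everyone was asking which colleague Oren must report to ___ about the report.
'to' is word 9.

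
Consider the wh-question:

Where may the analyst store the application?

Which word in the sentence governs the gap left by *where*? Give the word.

Pre-movement form: The analyst may store the application where.
'where' functions as the locative complement of 'store'. It moves to the left edge, and the trace sits right after 'application':
Where may the analyst store the application ___?

store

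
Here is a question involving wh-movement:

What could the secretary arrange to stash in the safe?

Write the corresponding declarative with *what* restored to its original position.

The secretary could arrange to stash what in the safe.

The filler 'what' is interpreted as the direct object of 'stash'. It moves to the left edge, and the trace sits right after 'stash':
What could the secretary arrange to stash ___ in the safe?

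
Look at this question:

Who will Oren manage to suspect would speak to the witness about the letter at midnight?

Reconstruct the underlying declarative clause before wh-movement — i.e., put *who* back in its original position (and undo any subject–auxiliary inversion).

Oren will manage to suspect who would speak to the witness about the letter at midnight.

'who' functions as the subject of the clause embedded under 'suspect'. Fronting leaves a gap immediately after 'suspect':
Who will Oren manage to suspect ___ would speak to the witness about the letter at midnight?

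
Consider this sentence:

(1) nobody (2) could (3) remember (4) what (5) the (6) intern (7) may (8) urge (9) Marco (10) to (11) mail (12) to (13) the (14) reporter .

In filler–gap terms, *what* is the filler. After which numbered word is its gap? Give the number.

Before movement: The intern may urge Marco to mail what to the reporter.
'what' is the direct object of 'mail'. It moves to the left edge, and the trace sits right after 'mail':
Nobody could remember what the intern may urge Marco to mail ___ to the reporter.
'mail' is word 11.

11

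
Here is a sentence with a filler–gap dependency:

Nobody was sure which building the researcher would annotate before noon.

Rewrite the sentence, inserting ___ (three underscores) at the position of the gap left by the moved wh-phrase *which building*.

Pre-movement form: The researcher would annotate which building before noon.
The filler 'which building' is interpreted as the direct object of 'annotate'. The gap is right after 'annotate'.

Nobody was sure which building the researcher would annotate ___ before noon.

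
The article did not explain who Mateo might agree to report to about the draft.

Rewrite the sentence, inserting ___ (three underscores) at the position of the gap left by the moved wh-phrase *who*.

The article did not explain who Mateo might agree to report to ___ about the draft.

In situ: Mateo might agree to report to who about the draft.
'who' is the object of the preposition 'to'. The gap is right after 'to'.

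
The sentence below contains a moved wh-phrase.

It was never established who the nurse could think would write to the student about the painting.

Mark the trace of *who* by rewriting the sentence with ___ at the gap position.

In situ: The nurse could think who would write to the student about the painting.
'who' functions as the subject of the clause embedded under 'think'. The gap is right after 'think'.

It was never established who the nurse could think ___ would write to the student about the painting.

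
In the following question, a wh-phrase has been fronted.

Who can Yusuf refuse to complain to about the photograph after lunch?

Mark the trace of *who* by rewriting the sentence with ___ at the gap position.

Before movement: Yusuf can refuse to complain to who about the photograph after lunch.
'who' is the object of the preposition 'to'. The gap is right after 'to'.

Who can Yusuf refuse to complain to ___ about the photograph after lunch?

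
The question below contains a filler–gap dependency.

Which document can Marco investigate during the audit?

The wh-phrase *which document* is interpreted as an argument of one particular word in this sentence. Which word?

investigate

In situ: Marco can investigate which document during the audit.
The filler 'which document' is interpreted as the direct object of 'investigate'. Fronting leaves a gap immediately after 'investigate':
Which document can Marco investigate ___ during the audit?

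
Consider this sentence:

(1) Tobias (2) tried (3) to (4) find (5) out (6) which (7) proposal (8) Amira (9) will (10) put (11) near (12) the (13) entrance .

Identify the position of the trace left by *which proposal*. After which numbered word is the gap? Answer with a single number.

In situ: Amira will put which proposal near the entrance.
The filler 'which proposal' is interpreted as the direct object of 'put'. It moves to the left edge, and the trace sits right after 'put':
Tobias tried to find out which proposal Amira will put ___ near the entrance.
'put' is word 10.

10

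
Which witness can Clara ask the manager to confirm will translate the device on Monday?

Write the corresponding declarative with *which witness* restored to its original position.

Clara can ask the manager to confirm which witness will translate the device on Monday.

'which witness' is the subject of the clause embedded under 'confirm'. Wh-movement fronts it, leaving a gap right after 'confirm':
Which witness can Clara ask the manager to confirm ___ will translate the device on Monday?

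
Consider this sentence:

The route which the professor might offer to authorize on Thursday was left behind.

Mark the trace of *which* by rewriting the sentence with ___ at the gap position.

'which' functions as the direct object of 'authorize'. The gap is right after 'authorize'.

The route which the professor might offer to authorize ___ on Thursday was left behind.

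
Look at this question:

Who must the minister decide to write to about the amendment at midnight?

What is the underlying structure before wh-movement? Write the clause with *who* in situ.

'who' is the object of the preposition 'to'. It moves to the left edge, and the trace sits right after 'to':
Who must the minister decide to write to ___ about the amendment at midnight?

The minister must decide to write to who about the amendment at midnight.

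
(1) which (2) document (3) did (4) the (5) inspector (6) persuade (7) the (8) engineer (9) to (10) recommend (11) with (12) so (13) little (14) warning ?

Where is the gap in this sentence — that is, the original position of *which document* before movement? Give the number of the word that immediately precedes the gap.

10

Pre-movement form: The inspector did persuade the engineer to recommend which document with so little warning.
'which document' functions as the direct object of 'recommend'. Wh-movement fronts it, leaving a gap right after 'recommend':
Which document did the inspector persuade the engineer to recommend ___ with so little warning?
'recommend' is word 10.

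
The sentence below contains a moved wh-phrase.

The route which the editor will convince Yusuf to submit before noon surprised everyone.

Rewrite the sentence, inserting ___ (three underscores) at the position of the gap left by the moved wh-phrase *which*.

The route which the editor will convince Yusuf to submit ___ before noon surprised everyone.

'which' is the direct object of 'submit'. The gap is right after 'submit'.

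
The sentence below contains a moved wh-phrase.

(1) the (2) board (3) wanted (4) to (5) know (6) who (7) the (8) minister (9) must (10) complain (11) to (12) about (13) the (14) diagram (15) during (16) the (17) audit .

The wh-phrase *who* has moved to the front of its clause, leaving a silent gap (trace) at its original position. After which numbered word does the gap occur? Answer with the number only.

Before movement: The minister must complain to who about the diagram during the audit.
'who' is the object of the preposition 'to'. It moves to the left edge, and the trace sits right after 'to':
The board wanted to know who the minister must complain to ___ about the diagram during the audit.
'to' is word 11.

11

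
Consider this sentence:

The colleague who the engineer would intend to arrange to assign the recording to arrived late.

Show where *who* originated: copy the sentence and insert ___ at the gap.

The colleague who the engineer would intend to arrange to assign the recording to ___ arrived late.

'who' is the object of the preposition 'to' (recipient of 'assign'). The gap is right after 'to'.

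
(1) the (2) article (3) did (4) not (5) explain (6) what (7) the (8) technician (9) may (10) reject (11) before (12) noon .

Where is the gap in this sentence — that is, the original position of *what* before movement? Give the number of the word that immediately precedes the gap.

Pre-movement form: The technician may reject what before noon.
'what' is the direct object of 'reject'. Fronting leaves a gap immediately after 'reject':
The article did not explain what the technician may reject ___ before noon.
'reject' is word 10.

10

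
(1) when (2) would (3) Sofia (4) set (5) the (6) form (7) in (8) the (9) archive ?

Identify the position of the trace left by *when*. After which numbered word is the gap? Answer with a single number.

9

Pre-movement form: Sofia would set the form in the archive when.
'when' is the temporal adjunct. Fronting leaves a gap immediately after 'archive':
When would Sofia set the form in the archive ___?
'archive' is word 9.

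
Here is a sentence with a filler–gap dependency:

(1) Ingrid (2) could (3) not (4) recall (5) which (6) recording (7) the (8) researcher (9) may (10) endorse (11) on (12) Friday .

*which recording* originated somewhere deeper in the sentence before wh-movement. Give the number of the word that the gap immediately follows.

10

Before movement: The researcher may endorse which recording on Friday.
'which recording' is the direct object of 'endorse'. Fronting leaves a gap immediately after 'endorse':
Ingrid could not recall which recording the researcher may endorse ___ on Friday.
'endorse' is word 10.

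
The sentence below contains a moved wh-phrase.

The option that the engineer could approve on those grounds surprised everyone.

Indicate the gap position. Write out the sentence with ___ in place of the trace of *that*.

The filler 'that' is interpreted as the direct object of 'approve'. The gap is right after 'approve'.

The option that the engineer could approve ___ on those grounds surprised everyone.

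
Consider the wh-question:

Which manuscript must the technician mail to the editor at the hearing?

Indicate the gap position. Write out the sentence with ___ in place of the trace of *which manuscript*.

Which manuscript must the technician mail ___ to the editor at the hearing?

Pre-movement form: The technician must mail which manuscript to the editor at the hearing.
The filler 'which manuscript' is interpreted as the direct object of 'mail'. The gap is right after 'mail'.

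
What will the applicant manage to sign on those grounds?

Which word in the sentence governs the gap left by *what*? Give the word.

Underlying clause: The applicant will manage to sign what on those grounds.
'what' functions as the direct object of 'sign'. Wh-movement fronts it, leaving a gap right after 'sign':
What will the applicant manage to sign ___ on those grounds?

sign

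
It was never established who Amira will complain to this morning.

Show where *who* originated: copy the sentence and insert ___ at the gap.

Pre-movement form: Amira will complain to who this morning.
'who' is the object of the preposition 'to'. The gap is right after 'to'.

It was never established who Amira will complain to ___ this morning.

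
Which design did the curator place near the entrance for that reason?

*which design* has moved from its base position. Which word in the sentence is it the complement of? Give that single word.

Underlying clause: The curator did place which design near the entrance for that reason.
The filler 'which design' is interpreted as the direct object of 'place'. It moves to the left edge, and the trace sits right after 'place':
Which design did the curator place ___ near the entrance for that reason?

place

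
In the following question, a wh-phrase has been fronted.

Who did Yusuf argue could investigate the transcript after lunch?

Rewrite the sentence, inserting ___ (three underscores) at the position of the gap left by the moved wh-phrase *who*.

Who did Yusuf argue ___ could investigate the transcript after lunch?

Underlying clause: Yusuf did argue who could investigate the transcript after lunch.
The filler 'who' is interpreted as the subject of the clause embedded under 'argue'. The gap is right after 'argue'.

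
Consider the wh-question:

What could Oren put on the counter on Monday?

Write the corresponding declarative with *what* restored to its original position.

Oren could put what on the counter on Monday.

'what' functions as the direct object of 'put'. Wh-movement fronts it, leaving a gap right after 'put':
What could Oren put ___ on the counter on Monday?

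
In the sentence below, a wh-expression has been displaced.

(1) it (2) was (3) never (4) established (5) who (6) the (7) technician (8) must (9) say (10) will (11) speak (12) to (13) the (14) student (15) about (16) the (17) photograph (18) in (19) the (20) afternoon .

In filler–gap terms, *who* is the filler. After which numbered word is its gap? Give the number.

In situ: The technician must say who will speak to the student about the photograph in the afternoon.
'who' functions as the subject of the clause embedded under 'say'. Wh-movement fronts it, leaving a gap right after 'say':
It was never established who the technician must say ___ will speak to the student about the photograph in the afternoon.
'say' is word 9.

9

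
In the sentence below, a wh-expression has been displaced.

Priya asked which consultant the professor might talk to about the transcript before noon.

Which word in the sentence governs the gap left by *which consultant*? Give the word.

to

Pre-movement form: The professor might talk to which consultant about the transcript before noon.
'which consultant' is the object of the preposition 'to'. Wh-movement fronts it, leaving a gap right after 'to':
Priya asked which consultant the professor might talk to ___ about the transcript before noon.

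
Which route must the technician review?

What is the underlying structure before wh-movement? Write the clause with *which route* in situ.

The technician must review which route.

'which route' functions as the direct object of 'review'. Fronting leaves a gap immediately after 'review':
Which route must the technician review ___?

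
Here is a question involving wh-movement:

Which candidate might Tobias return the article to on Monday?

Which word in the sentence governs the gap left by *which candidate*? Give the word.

to

Underlying clause: Tobias might return the article to which candidate on Monday.
'which candidate' is the object of the preposition 'to' (recipient of 'return'). Fronting leaves a gap immediately after 'to':
Which candidate might Tobias return the article to ___ on Monday?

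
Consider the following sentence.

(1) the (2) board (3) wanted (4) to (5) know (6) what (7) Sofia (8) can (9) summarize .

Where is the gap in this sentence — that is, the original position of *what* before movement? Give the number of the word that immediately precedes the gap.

9

Before movement: Sofia can summarize what.
The filler 'what' is interpreted as the direct object of 'summarize'. Fronting leaves a gap immediately after 'summarize':
The board wanted to know what Sofia can summarize ___.
'summarize' is word 9.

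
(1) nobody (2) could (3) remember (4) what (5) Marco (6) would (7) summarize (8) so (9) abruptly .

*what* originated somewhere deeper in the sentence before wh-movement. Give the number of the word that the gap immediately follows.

In situ: Marco would summarize what so abruptly.
The filler 'what' is interpreted as the direct object of 'summarize'. Wh-movement fronts it, leaving a gap right after 'summarize':
Nobody could remember what Marco would summarize ___ so abruptly.
'summarize' is word 7.

7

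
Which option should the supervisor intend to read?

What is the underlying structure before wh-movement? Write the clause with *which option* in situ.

The filler 'which option' is interpreted as the direct object of 'read'. It moves to the left edge, and the trace sits right after 'read':
Which option should the supervisor intend to read ___?

The supervisor should intend to read which option.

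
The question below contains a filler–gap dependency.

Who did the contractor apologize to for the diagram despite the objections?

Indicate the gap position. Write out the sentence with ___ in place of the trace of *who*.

Pre-movement form: The contractor did apologize to who for the diagram despite the objections.
'who' is the object of the preposition 'to'. The gap is right after 'to'.

Who did the contractor apologize to ___ for the diagram despite the objections?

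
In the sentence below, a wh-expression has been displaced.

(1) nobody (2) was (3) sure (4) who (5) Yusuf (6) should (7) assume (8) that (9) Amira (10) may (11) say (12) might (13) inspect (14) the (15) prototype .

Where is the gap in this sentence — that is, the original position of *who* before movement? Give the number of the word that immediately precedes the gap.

Pre-movement form: Yusuf should assume that Amira may say who might inspect the prototype.
The filler 'who' is interpreted as the subject of the clause embedded under 'say'. It moves to the left edge, and the trace sits right after 'say':
Nobody was sure who Yusuf should assume that Amira may say ___ might inspect the prototype.
'say' is word 11.

11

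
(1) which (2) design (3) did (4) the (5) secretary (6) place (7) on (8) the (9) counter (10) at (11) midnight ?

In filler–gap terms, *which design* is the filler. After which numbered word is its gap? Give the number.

6

Underlying clause: The secretary did place which design on the counter at midnight.
The filler 'which design' is interpreted as the direct object of 'place'. It moves to the left edge, and the trace sits right after 'place':
Which design did the secretary place ___ on the counter at midnight?
'place' is word 6.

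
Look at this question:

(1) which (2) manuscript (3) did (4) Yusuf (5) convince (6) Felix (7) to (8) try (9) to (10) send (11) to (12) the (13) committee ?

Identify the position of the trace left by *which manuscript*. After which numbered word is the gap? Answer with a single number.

10

Before movement: Yusuf did convince Felix to try to send which manuscript to the committee.
'which manuscript' functions as the direct object of 'send'. Wh-movement fronts it, leaving a gap right after 'send':
Which manuscript did Yusuf convince Felix to try to send ___ to the committee?
'send' is word 10.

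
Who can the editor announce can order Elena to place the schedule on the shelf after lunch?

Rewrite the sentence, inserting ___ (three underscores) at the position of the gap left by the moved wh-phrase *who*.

Pre-movement form: The editor can announce who can order Elena to place the schedule on the shelf after lunch.
The filler 'who' is interpreted as the subject of the clause embedded under 'announce'. The gap is right after 'announce'.

Who can the editor announce ___ can order Elena to place the schedule on the shelf after lunch?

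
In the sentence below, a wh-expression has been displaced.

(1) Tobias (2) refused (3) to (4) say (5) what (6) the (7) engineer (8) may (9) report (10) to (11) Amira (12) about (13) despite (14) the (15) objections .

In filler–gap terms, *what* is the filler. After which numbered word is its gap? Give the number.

Pre-movement form: The engineer may report to Amira about what despite the objections.
'what' functions as the object of the preposition 'about'. It moves to the left edge, and the trace sits right after 'about':
Tobias refused to say what the engineer may report to Amira about ___ despite the objections.
'about' is word 12.

12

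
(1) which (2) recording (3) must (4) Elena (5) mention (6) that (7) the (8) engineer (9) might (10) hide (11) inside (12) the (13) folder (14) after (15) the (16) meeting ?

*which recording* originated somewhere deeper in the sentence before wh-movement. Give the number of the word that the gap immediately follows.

Before movement: Elena must mention that the engineer might hide which recording inside the folder after the meeting.
'which recording' is the direct object of 'hide'. It moves to the left edge, and the trace sits right after 'hide':
Which recording must Elena mention that the engineer might hide ___ inside the folder after the meeting?
'hide' is word 10.

10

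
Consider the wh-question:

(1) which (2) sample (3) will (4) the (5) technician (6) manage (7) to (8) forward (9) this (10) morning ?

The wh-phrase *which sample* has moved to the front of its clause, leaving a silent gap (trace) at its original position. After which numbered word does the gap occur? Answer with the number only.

Underlying clause: The technician will manage to forward which sample this morning.
'which sample' is the direct object of 'forward'. It moves to the left edge, and the trace sits right after 'forward':
Which sample will the technician manage to forward ___ this morning?
'forward' is word 8.

8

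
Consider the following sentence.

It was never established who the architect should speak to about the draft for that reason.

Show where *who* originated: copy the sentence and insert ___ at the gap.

It was never established who the architect should speak to ___ about the draft for that reason.

In situ: The architect should speak to who about the draft for that reason.
'who' functions as the object of the preposition 'to'. The gap is right after 'to'.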